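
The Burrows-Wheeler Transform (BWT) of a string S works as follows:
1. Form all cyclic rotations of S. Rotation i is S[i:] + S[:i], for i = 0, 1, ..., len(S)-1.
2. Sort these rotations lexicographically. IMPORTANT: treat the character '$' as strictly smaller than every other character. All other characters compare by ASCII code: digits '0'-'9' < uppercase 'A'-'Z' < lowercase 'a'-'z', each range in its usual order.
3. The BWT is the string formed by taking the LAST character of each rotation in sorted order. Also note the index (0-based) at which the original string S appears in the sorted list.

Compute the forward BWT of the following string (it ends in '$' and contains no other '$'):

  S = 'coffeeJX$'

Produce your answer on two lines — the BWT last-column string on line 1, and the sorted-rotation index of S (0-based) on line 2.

Answer: XeJ$effoc
3

Derivation:
All 9 rotations (rotation i = S[i:]+S[:i]):
  rot[0] = coffeeJX$
  rot[1] = offeeJX$c
  rot[2] = ffeeJX$co
  rot[3] = feeJX$cof
  rot[4] = eeJX$coff
  rot[5] = eJX$coffe
  rot[6] = JX$coffee
  rot[7] = X$coffeeJ
  rot[8] = $coffeeJX
Sorted (with $ < everything):
  sorted[0] = $coffeeJX  (last char: 'X')
  sorted[1] = JX$coffee  (last char: 'e')
  sorted[2] = X$coffeeJ  (last char: 'J')
  sorted[3] = coffeeJX$  (last char: '$')
  sorted[4] = eJX$coffe  (last char: 'e')
  sorted[5] = eeJX$coff  (last char: 'f')
  sorted[6] = feeJX$cof  (last char: 'f')
  sorted[7] = ffeeJX$co  (last char: 'o')
  sorted[8] = offeeJX$c  (last char: 'c')
Last column: XeJ$effoc
Original string S is at sorted index 3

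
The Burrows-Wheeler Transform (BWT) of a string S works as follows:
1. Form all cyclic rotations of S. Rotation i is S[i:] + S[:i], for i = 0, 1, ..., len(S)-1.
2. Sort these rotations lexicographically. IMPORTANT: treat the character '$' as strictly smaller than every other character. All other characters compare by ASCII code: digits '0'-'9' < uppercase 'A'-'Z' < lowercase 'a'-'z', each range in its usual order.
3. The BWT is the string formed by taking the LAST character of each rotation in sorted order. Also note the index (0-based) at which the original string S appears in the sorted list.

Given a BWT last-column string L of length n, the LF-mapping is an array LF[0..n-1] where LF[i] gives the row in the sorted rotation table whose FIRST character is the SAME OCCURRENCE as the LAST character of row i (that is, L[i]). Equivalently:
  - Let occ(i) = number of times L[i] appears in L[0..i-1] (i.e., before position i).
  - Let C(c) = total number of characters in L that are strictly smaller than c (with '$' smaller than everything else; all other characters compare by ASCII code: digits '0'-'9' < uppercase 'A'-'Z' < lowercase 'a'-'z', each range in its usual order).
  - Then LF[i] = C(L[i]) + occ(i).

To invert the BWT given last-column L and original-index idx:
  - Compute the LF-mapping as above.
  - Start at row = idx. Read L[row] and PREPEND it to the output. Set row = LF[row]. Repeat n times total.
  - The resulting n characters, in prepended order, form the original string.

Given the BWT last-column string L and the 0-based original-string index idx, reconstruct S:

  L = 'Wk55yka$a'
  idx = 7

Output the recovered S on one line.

Answer: kayak55W$

Derivation:
LF mapping: 3 6 1 2 8 7 4 0 5
Walk LF starting at row 7, prepending L[row]:
  step 1: row=7, L[7]='$', prepend. Next row=LF[7]=0
  step 2: row=0, L[0]='W', prepend. Next row=LF[0]=3
  step 3: row=3, L[3]='5', prepend. Next row=LF[3]=2
  step 4: row=2, L[2]='5', prepend. Next row=LF[2]=1
  step 5: row=1, L[1]='k', prepend. Next row=LF[1]=6
  step 6: row=6, L[6]='a', prepend. Next row=LF[6]=4
  step 7: row=4, L[4]='y', prepend. Next row=LF[4]=8
  step 8: row=8, L[8]='a', prepend. Next row=LF[8]=5
  step 9: row=5, L[5]='k', prepend. Next row=LF[5]=7
Reversed output: kayak55W$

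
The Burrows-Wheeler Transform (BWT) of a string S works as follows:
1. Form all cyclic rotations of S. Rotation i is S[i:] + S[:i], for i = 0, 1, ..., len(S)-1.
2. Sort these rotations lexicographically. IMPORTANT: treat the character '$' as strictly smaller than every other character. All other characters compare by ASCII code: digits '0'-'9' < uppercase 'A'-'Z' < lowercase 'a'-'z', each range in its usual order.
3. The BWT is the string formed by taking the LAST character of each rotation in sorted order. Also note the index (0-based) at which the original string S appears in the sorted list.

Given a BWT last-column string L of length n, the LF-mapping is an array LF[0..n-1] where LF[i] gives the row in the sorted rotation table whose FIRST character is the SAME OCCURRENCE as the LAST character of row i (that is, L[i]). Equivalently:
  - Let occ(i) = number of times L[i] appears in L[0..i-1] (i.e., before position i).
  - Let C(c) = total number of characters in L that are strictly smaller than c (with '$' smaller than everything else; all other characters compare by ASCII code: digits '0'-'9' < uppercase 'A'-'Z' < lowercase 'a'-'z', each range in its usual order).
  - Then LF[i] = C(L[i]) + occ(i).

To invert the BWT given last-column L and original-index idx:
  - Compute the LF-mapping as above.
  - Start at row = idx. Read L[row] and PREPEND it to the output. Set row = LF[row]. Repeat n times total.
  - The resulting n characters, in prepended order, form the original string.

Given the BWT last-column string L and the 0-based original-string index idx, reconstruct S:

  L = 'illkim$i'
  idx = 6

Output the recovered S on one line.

LF mapping: 1 5 6 4 2 7 0 3
Walk LF starting at row 6, prepending L[row]:
  step 1: row=6, L[6]='$', prepend. Next row=LF[6]=0
  step 2: row=0, L[0]='i', prepend. Next row=LF[0]=1
  step 3: row=1, L[1]='l', prepend. Next row=LF[1]=5
  step 4: row=5, L[5]='m', prepend. Next row=LF[5]=7
  step 5: row=7, L[7]='i', prepend. Next row=LF[7]=3
  step 6: row=3, L[3]='k', prepend. Next row=LF[3]=4
  step 7: row=4, L[4]='i', prepend. Next row=LF[4]=2
  step 8: row=2, L[2]='l', prepend. Next row=LF[2]=6
Reversed output: likimli$

Answer: likimli$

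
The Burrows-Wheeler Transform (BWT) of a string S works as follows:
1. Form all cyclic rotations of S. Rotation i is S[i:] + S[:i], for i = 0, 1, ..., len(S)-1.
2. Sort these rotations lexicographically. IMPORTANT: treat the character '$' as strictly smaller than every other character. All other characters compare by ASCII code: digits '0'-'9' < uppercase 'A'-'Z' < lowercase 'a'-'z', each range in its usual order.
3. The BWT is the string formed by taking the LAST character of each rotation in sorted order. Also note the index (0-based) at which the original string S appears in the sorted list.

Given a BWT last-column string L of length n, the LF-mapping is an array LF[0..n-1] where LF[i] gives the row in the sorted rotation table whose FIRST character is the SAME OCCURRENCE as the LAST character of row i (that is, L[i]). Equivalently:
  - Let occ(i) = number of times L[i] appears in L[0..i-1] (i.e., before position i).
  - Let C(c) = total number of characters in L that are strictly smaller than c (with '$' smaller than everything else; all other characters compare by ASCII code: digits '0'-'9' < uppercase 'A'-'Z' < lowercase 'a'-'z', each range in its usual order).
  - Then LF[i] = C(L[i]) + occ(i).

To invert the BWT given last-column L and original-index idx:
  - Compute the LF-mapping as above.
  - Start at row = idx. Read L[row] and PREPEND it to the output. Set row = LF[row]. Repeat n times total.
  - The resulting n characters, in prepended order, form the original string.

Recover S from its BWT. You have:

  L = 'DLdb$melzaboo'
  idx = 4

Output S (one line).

LF mapping: 1 2 6 4 0 9 7 8 12 3 5 10 11
Walk LF starting at row 4, prepending L[row]:
  step 1: row=4, L[4]='$', prepend. Next row=LF[4]=0
  step 2: row=0, L[0]='D', prepend. Next row=LF[0]=1
  step 3: row=1, L[1]='L', prepend. Next row=LF[1]=2
  step 4: row=2, L[2]='d', prepend. Next row=LF[2]=6
  step 5: row=6, L[6]='e', prepend. Next row=LF[6]=7
  step 6: row=7, L[7]='l', prepend. Next row=LF[7]=8
  step 7: row=8, L[8]='z', prepend. Next row=LF[8]=12
  step 8: row=12, L[12]='o', prepend. Next row=LF[12]=11
  step 9: row=11, L[11]='o', prepend. Next row=LF[11]=10
  step 10: row=10, L[10]='b', prepend. Next row=LF[10]=5
  step 11: row=5, L[5]='m', prepend. Next row=LF[5]=9
  step 12: row=9, L[9]='a', prepend. Next row=LF[9]=3
  step 13: row=3, L[3]='b', prepend. Next row=LF[3]=4
Reversed output: bamboozledLD$

Answer: bamboozledLD$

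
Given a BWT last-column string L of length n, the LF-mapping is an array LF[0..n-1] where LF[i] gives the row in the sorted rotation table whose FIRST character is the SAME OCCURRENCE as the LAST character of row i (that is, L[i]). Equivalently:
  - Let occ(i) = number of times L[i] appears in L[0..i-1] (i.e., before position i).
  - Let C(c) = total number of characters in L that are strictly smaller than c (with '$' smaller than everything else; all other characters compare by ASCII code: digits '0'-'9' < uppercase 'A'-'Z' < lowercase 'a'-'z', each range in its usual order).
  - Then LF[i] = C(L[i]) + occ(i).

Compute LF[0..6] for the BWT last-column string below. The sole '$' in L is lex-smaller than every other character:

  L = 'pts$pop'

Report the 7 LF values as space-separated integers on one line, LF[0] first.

Answer: 2 6 5 0 3 1 4

Derivation:
Char counts: '$':1, 'o':1, 'p':3, 's':1, 't':1
C (first-col start): C('$')=0, C('o')=1, C('p')=2, C('s')=5, C('t')=6
L[0]='p': occ=0, LF[0]=C('p')+0=2+0=2
L[1]='t': occ=0, LF[1]=C('t')+0=6+0=6
L[2]='s': occ=0, LF[2]=C('s')+0=5+0=5
L[3]='$': occ=0, LF[3]=C('$')+0=0+0=0
L[4]='p': occ=1, LF[4]=C('p')+1=2+1=3
L[5]='o': occ=0, LF[5]=C('o')+0=1+0=1
L[6]='p': occ=2, LF[6]=C('p')+2=2+2=4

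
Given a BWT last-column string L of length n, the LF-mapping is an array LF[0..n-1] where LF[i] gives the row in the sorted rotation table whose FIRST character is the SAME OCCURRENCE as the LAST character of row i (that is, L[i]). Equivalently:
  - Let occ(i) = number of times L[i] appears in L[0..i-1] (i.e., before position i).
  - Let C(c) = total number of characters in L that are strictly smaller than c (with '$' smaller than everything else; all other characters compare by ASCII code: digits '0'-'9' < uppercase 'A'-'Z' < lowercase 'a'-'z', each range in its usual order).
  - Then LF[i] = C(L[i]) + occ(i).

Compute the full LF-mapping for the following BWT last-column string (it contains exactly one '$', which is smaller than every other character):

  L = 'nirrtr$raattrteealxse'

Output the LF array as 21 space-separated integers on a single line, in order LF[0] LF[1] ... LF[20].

Char counts: '$':1, 'a':3, 'e':3, 'i':1, 'l':1, 'n':1, 'r':5, 's':1, 't':4, 'x':1
C (first-col start): C('$')=0, C('a')=1, C('e')=4, C('i')=7, C('l')=8, C('n')=9, C('r')=10, C('s')=15, C('t')=16, C('x')=20
L[0]='n': occ=0, LF[0]=C('n')+0=9+0=9
L[1]='i': occ=0, LF[1]=C('i')+0=7+0=7
L[2]='r': occ=0, LF[2]=C('r')+0=10+0=10
L[3]='r': occ=1, LF[3]=C('r')+1=10+1=11
L[4]='t': occ=0, LF[4]=C('t')+0=16+0=16
L[5]='r': occ=2, LF[5]=C('r')+2=10+2=12
L[6]='$': occ=0, LF[6]=C('$')+0=0+0=0
L[7]='r': occ=3, LF[7]=C('r')+3=10+3=13
L[8]='a': occ=0, LF[8]=C('a')+0=1+0=1
L[9]='a': occ=1, LF[9]=C('a')+1=1+1=2
L[10]='t': occ=1, LF[10]=C('t')+1=16+1=17
L[11]='t': occ=2, LF[11]=C('t')+2=16+2=18
L[12]='r': occ=4, LF[12]=C('r')+4=10+4=14
L[13]='t': occ=3, LF[13]=C('t')+3=16+3=19
L[14]='e': occ=0, LF[14]=C('e')+0=4+0=4
L[15]='e': occ=1, LF[15]=C('e')+1=4+1=5
L[16]='a': occ=2, LF[16]=C('a')+2=1+2=3
L[17]='l': occ=0, LF[17]=C('l')+0=8+0=8
L[18]='x': occ=0, LF[18]=C('x')+0=20+0=20
L[19]='s': occ=0, LF[19]=C('s')+0=15+0=15
L[20]='e': occ=2, LF[20]=C('e')+2=4+2=6

Answer: 9 7 10 11 16 12 0 13 1 2 17 18 14 19 4 5 3 8 20 15 6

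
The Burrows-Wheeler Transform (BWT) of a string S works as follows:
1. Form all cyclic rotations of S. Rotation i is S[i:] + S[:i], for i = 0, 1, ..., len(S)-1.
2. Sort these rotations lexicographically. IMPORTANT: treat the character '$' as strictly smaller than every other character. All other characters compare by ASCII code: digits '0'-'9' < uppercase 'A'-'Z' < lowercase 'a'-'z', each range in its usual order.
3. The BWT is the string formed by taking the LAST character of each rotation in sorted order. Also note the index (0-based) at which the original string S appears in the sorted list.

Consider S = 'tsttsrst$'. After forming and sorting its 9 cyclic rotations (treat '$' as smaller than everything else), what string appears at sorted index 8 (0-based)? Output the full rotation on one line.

Answer: ttsrst$ts

Derivation:
All 9 rotations (rotation i = S[i:]+S[:i]):
  rot[0] = tsttsrst$
  rot[1] = sttsrst$t
  rot[2] = ttsrst$ts
  rot[3] = tsrst$tst
  rot[4] = srst$tstt
  rot[5] = rst$tstts
  rot[6] = st$tsttsr
  rot[7] = t$tsttsrs
  rot[8] = $tsttsrst
Sorted (with $ < everything):
  sorted[0] = $tsttsrst
  sorted[1] = rst$tstts
  sorted[2] = srst$tstt
  sorted[3] = st$tsttsr
  sorted[4] = sttsrst$t
  sorted[5] = t$tsttsrs
  sorted[6] = tsrst$tst
  sorted[7] = tsttsrst$
  sorted[8] = ttsrst$ts
sorted[8] = ttsrst$ts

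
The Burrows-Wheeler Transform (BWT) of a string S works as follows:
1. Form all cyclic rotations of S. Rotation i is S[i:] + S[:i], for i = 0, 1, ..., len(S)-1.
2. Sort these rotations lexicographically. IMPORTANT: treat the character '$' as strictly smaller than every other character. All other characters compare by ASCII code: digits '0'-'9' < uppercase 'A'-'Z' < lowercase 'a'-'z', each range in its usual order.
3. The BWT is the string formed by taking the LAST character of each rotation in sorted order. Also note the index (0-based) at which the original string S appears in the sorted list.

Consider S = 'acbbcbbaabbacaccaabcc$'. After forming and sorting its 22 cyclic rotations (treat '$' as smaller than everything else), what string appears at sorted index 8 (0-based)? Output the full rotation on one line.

Answer: baabbacaccaabcc$acbbcb

Derivation:
All 22 rotations (rotation i = S[i:]+S[:i]):
  rot[0] = acbbcbbaabbacaccaabcc$
  rot[1] = cbbcbbaabbacaccaabcc$a
  rot[2] = bbcbbaabbacaccaabcc$ac
  rot[3] = bcbbaabbacaccaabcc$acb
  rot[4] = cbbaabbacaccaabcc$acbb
  rot[5] = bbaabbacaccaabcc$acbbc
  rot[6] = baabbacaccaabcc$acbbcb
  rot[7] = aabbacaccaabcc$acbbcbb
  rot[8] = abbacaccaabcc$acbbcbba
  rot[9] = bbacaccaabcc$acbbcbbaa
  rot[10] = bacaccaabcc$acbbcbbaab
  rot[11] = acaccaabcc$acbbcbbaabb
  rot[12] = caccaabcc$acbbcbbaabba
  rot[13] = accaabcc$acbbcbbaabbac
  rot[14] = ccaabcc$acbbcbbaabbaca
  rot[15] = caabcc$acbbcbbaabbacac
  rot[16] = aabcc$acbbcbbaabbacacc
  rot[17] = abcc$acbbcbbaabbacacca
  rot[18] = bcc$acbbcbbaabbacaccaa
  rot[19] = cc$acbbcbbaabbacaccaab
  rot[20] = c$acbbcbbaabbacaccaabc
  rot[21] = $acbbcbbaabbacaccaabcc
Sorted (with $ < everything):
  sorted[0] = $acbbcbbaabbacaccaabcc
  sorted[1] = aabbacaccaabcc$acbbcbb
  sorted[2] = aabcc$acbbcbbaabbacacc
  sorted[3] = abbacaccaabcc$acbbcbba
  sorted[4] = abcc$acbbcbbaabbacacca
  sorted[5] = acaccaabcc$acbbcbbaabb
  sorted[6] = acbbcbbaabbacaccaabcc$
  sorted[7] = accaabcc$acbbcbbaabbac
  sorted[8] = baabbacaccaabcc$acbbcb
  sorted[9] = bacaccaabcc$acbbcbbaab
  sorted[10] = bbaabbacaccaabcc$acbbc
  sorted[11] = bbacaccaabcc$acbbcbbaa
  sorted[12] = bbcbbaabbacaccaabcc$ac
  sorted[13] = bcbbaabbacaccaabcc$acb
  sorted[14] = bcc$acbbcbbaabbacaccaa
  sorted[15] = c$acbbcbbaabbacaccaabc
  sorted[16] = caabcc$acbbcbbaabbacac
  sorted[17] = caccaabcc$acbbcbbaabba
  sorted[18] = cbbaabbacaccaabcc$acbb
  sorted[19] = cbbcbbaabbacaccaabcc$a
  sorted[20] = cc$acbbcbbaabbacaccaab
  sorted[21] = ccaabcc$acbbcbbaabbaca
sorted[8] = baabbacaccaabcc$acbbcb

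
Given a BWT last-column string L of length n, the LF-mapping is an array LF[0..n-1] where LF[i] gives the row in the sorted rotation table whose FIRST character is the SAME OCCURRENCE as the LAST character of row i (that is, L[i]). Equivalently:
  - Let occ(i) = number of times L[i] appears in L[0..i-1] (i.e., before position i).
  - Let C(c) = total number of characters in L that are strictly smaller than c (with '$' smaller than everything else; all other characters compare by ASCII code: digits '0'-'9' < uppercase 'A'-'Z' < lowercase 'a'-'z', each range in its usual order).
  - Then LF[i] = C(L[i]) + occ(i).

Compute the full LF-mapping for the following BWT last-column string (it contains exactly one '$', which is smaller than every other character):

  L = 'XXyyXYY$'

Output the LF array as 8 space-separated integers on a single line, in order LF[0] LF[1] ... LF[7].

Char counts: '$':1, 'X':3, 'Y':2, 'y':2
C (first-col start): C('$')=0, C('X')=1, C('Y')=4, C('y')=6
L[0]='X': occ=0, LF[0]=C('X')+0=1+0=1
L[1]='X': occ=1, LF[1]=C('X')+1=1+1=2
L[2]='y': occ=0, LF[2]=C('y')+0=6+0=6
L[3]='y': occ=1, LF[3]=C('y')+1=6+1=7
L[4]='X': occ=2, LF[4]=C('X')+2=1+2=3
L[5]='Y': occ=0, LF[5]=C('Y')+0=4+0=4
L[6]='Y': occ=1, LF[6]=C('Y')+1=4+1=5
L[7]='$': occ=0, LF[7]=C('$')+0=0+0=0

Answer: 1 2 6 7 3 4 5 0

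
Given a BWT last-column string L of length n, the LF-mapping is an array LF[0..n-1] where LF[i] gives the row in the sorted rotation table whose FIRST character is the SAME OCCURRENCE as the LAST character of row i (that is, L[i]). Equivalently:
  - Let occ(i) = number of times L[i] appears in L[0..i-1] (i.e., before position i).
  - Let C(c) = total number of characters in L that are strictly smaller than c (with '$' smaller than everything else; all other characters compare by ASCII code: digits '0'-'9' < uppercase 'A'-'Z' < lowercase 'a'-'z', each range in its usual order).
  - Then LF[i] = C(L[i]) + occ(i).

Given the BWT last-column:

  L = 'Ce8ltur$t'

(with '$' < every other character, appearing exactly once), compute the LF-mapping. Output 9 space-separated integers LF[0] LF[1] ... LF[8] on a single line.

Answer: 2 3 1 4 6 8 5 0 7

Derivation:
Char counts: '$':1, '8':1, 'C':1, 'e':1, 'l':1, 'r':1, 't':2, 'u':1
C (first-col start): C('$')=0, C('8')=1, C('C')=2, C('e')=3, C('l')=4, C('r')=5, C('t')=6, C('u')=8
L[0]='C': occ=0, LF[0]=C('C')+0=2+0=2
L[1]='e': occ=0, LF[1]=C('e')+0=3+0=3
L[2]='8': occ=0, LF[2]=C('8')+0=1+0=1
L[3]='l': occ=0, LF[3]=C('l')+0=4+0=4
L[4]='t': occ=0, LF[4]=C('t')+0=6+0=6
L[5]='u': occ=0, LF[5]=C('u')+0=8+0=8
L[6]='r': occ=0, LF[6]=C('r')+0=5+0=5
L[7]='$': occ=0, LF[7]=C('$')+0=0+0=0
L[8]='t': occ=1, LF[8]=C('t')+1=6+1=7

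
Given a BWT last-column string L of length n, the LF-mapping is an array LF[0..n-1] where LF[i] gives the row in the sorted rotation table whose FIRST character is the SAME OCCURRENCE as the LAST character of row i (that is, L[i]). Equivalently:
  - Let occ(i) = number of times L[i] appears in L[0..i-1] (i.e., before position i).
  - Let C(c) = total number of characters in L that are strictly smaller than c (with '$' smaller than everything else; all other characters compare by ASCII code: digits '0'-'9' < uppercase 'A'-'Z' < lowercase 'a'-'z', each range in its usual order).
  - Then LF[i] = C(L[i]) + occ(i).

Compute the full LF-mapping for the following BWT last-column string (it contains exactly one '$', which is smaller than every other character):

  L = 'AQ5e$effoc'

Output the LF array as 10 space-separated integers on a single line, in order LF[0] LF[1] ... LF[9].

Answer: 2 3 1 5 0 6 7 8 9 4

Derivation:
Char counts: '$':1, '5':1, 'A':1, 'Q':1, 'c':1, 'e':2, 'f':2, 'o':1
C (first-col start): C('$')=0, C('5')=1, C('A')=2, C('Q')=3, C('c')=4, C('e')=5, C('f')=7, C('o')=9
L[0]='A': occ=0, LF[0]=C('A')+0=2+0=2
L[1]='Q': occ=0, LF[1]=C('Q')+0=3+0=3
L[2]='5': occ=0, LF[2]=C('5')+0=1+0=1
L[3]='e': occ=0, LF[3]=C('e')+0=5+0=5
L[4]='$': occ=0, LF[4]=C('$')+0=0+0=0
L[5]='e': occ=1, LF[5]=C('e')+1=5+1=6
L[6]='f': occ=0, LF[6]=C('f')+0=7+0=7
L[7]='f': occ=1, LF[7]=C('f')+1=7+1=8
L[8]='o': occ=0, LF[8]=C('o')+0=9+0=9
L[9]='c': occ=0, LF[9]=C('c')+0=4+0=4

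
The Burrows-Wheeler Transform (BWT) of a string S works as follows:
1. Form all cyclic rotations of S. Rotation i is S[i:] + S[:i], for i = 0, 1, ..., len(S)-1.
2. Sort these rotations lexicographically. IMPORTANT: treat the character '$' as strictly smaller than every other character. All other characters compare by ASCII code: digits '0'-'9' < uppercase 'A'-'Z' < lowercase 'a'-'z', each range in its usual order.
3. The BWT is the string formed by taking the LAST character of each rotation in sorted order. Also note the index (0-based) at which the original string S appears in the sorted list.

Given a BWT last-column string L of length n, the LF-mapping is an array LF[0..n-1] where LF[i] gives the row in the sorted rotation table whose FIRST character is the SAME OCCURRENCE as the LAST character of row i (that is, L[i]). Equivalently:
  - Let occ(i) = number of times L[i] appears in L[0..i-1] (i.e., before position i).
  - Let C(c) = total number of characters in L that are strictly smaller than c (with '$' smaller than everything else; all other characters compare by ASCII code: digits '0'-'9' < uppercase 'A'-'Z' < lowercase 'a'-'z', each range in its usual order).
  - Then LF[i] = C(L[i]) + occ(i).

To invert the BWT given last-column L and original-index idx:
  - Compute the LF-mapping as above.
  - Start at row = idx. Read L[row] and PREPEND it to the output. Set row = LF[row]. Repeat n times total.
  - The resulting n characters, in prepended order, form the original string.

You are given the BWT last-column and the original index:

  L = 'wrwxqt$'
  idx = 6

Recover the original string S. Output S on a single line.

LF mapping: 4 2 5 6 1 3 0
Walk LF starting at row 6, prepending L[row]:
  step 1: row=6, L[6]='$', prepend. Next row=LF[6]=0
  step 2: row=0, L[0]='w', prepend. Next row=LF[0]=4
  step 3: row=4, L[4]='q', prepend. Next row=LF[4]=1
  step 4: row=1, L[1]='r', prepend. Next row=LF[1]=2
  step 5: row=2, L[2]='w', prepend. Next row=LF[2]=5
  step 6: row=5, L[5]='t', prepend. Next row=LF[5]=3
  step 7: row=3, L[3]='x', prepend. Next row=LF[3]=6
Reversed output: xtwrqw$

Answer: xtwrqw$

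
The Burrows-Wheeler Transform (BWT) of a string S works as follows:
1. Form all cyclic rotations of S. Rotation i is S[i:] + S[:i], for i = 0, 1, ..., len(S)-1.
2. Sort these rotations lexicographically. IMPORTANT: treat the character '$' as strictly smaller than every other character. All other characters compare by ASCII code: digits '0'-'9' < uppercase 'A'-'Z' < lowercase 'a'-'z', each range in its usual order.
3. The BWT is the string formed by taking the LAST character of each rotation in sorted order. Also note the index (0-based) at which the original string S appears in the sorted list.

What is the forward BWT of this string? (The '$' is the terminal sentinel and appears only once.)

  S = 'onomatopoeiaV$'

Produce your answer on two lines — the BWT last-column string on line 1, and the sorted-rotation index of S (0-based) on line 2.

Answer: Vaimoeoopn$toa
10

Derivation:
All 14 rotations (rotation i = S[i:]+S[:i]):
  rot[0] = onomatopoeiaV$
  rot[1] = nomatopoeiaV$o
  rot[2] = omatopoeiaV$on
  rot[3] = matopoeiaV$ono
  rot[4] = atopoeiaV$onom
  rot[5] = topoeiaV$onoma
  rot[6] = opoeiaV$onomat
  rot[7] = poeiaV$onomato
  rot[8] = oeiaV$onomatop
  rot[9] = eiaV$onomatopo
  rot[10] = iaV$onomatopoe
  rot[11] = aV$onomatopoei
  rot[12] = V$onomatopoeia
  rot[13] = $onomatopoeiaV
Sorted (with $ < everything):
  sorted[0] = $onomatopoeiaV  (last char: 'V')
  sorted[1] = V$onomatopoeia  (last char: 'a')
  sorted[2] = aV$onomatopoei  (last char: 'i')
  sorted[3] = atopoeiaV$onom  (last char: 'm')
  sorted[4] = eiaV$onomatopo  (last char: 'o')
  sorted[5] = iaV$onomatopoe  (last char: 'e')
  sorted[6] = matopoeiaV$ono  (last char: 'o')
  sorted[7] = nomatopoeiaV$o  (last char: 'o')
  sorted[8] = oeiaV$onomatop  (last char: 'p')
  sorted[9] = omatopoeiaV$on  (last char: 'n')
  sorted[10] = onomatopoeiaV$  (last char: '$')
  sorted[11] = opoeiaV$onomat  (last char: 't')
  sorted[12] = poeiaV$onomato  (last char: 'o')
  sorted[13] = topoeiaV$onoma  (last char: 'a')
Last column: Vaimoeoopn$toa
Original string S is at sorted index 10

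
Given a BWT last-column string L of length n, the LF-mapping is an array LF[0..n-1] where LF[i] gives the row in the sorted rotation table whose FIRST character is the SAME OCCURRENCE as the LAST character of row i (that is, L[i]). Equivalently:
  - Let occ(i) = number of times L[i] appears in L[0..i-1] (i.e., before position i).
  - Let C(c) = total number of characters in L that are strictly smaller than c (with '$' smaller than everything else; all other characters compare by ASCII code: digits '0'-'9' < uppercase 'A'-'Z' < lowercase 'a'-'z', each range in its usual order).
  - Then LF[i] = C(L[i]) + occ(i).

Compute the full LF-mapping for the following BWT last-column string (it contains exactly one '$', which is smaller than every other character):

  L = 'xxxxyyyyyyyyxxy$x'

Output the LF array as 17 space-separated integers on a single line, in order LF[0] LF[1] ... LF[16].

Char counts: '$':1, 'x':7, 'y':9
C (first-col start): C('$')=0, C('x')=1, C('y')=8
L[0]='x': occ=0, LF[0]=C('x')+0=1+0=1
L[1]='x': occ=1, LF[1]=C('x')+1=1+1=2
L[2]='x': occ=2, LF[2]=C('x')+2=1+2=3
L[3]='x': occ=3, LF[3]=C('x')+3=1+3=4
L[4]='y': occ=0, LF[4]=C('y')+0=8+0=8
L[5]='y': occ=1, LF[5]=C('y')+1=8+1=9
L[6]='y': occ=2, LF[6]=C('y')+2=8+2=10
L[7]='y': occ=3, LF[7]=C('y')+3=8+3=11
L[8]='y': occ=4, LF[8]=C('y')+4=8+4=12
L[9]='y': occ=5, LF[9]=C('y')+5=8+5=13
L[10]='y': occ=6, LF[10]=C('y')+6=8+6=14
L[11]='y': occ=7, LF[11]=C('y')+7=8+7=15
L[12]='x': occ=4, LF[12]=C('x')+4=1+4=5
L[13]='x': occ=5, LF[13]=C('x')+5=1+5=6
L[14]='y': occ=8, LF[14]=C('y')+8=8+8=16
L[15]='$': occ=0, LF[15]=C('$')+0=0+0=0
L[16]='x': occ=6, LF[16]=C('x')+6=1+6=7

Answer: 1 2 3 4 8 9 10 11 12 13 14 15 5 6 16 0 7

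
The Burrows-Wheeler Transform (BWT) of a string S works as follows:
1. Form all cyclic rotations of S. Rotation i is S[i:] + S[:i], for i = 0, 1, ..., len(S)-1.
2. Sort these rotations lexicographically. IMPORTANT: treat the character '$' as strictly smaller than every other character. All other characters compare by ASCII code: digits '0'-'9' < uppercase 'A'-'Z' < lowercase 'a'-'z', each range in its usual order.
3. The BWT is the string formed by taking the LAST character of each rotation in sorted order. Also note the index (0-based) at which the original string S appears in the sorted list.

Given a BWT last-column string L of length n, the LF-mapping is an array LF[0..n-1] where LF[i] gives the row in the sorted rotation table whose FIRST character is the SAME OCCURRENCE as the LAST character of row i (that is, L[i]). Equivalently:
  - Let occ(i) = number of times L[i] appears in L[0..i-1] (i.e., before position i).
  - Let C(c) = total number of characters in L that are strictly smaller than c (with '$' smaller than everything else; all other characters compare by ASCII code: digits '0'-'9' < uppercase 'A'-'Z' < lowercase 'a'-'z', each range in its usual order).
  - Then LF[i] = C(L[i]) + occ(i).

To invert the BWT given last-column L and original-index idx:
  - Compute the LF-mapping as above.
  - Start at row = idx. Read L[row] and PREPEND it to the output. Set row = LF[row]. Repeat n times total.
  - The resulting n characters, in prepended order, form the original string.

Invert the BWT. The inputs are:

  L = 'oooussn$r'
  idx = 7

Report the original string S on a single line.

LF mapping: 2 3 4 8 6 7 1 0 5
Walk LF starting at row 7, prepending L[row]:
  step 1: row=7, L[7]='$', prepend. Next row=LF[7]=0
  step 2: row=0, L[0]='o', prepend. Next row=LF[0]=2
  step 3: row=2, L[2]='o', prepend. Next row=LF[2]=4
  step 4: row=4, L[4]='s', prepend. Next row=LF[4]=6
  step 5: row=6, L[6]='n', prepend. Next row=LF[6]=1
  step 6: row=1, L[1]='o', prepend. Next row=LF[1]=3
  step 7: row=3, L[3]='u', prepend. Next row=LF[3]=8
  step 8: row=8, L[8]='r', prepend. Next row=LF[8]=5
  step 9: row=5, L[5]='s', prepend. Next row=LF[5]=7
Reversed output: sruonsoo$

Answer: sruonsoo$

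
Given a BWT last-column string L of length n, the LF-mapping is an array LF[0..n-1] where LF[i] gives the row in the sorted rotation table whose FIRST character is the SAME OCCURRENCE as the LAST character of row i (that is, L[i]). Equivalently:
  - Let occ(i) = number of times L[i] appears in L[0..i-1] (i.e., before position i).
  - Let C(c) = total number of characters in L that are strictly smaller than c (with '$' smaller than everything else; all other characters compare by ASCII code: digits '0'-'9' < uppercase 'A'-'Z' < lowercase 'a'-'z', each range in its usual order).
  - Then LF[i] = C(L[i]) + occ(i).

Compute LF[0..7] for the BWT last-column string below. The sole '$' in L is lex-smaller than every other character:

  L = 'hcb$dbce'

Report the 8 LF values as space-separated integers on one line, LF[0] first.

Answer: 7 3 1 0 5 2 4 6

Derivation:
Char counts: '$':1, 'b':2, 'c':2, 'd':1, 'e':1, 'h':1
C (first-col start): C('$')=0, C('b')=1, C('c')=3, C('d')=5, C('e')=6, C('h')=7
L[0]='h': occ=0, LF[0]=C('h')+0=7+0=7
L[1]='c': occ=0, LF[1]=C('c')+0=3+0=3
L[2]='b': occ=0, LF[2]=C('b')+0=1+0=1
L[3]='$': occ=0, LF[3]=C('$')+0=0+0=0
L[4]='d': occ=0, LF[4]=C('d')+0=5+0=5
L[5]='b': occ=1, LF[5]=C('b')+1=1+1=2
L[6]='c': occ=1, LF[6]=C('c')+1=3+1=4
L[7]='e': occ=0, LF[7]=C('e')+0=6+0=6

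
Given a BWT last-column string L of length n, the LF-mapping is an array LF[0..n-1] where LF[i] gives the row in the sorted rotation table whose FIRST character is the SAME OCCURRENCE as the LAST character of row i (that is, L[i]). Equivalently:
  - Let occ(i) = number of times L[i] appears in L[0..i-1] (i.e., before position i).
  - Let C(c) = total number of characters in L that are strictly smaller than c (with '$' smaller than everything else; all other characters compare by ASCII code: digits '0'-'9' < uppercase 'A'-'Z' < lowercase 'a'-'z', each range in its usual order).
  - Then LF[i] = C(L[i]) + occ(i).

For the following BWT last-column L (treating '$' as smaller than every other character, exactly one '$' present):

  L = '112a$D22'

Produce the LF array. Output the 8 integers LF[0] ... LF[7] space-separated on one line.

Char counts: '$':1, '1':2, '2':3, 'D':1, 'a':1
C (first-col start): C('$')=0, C('1')=1, C('2')=3, C('D')=6, C('a')=7
L[0]='1': occ=0, LF[0]=C('1')+0=1+0=1
L[1]='1': occ=1, LF[1]=C('1')+1=1+1=2
L[2]='2': occ=0, LF[2]=C('2')+0=3+0=3
L[3]='a': occ=0, LF[3]=C('a')+0=7+0=7
L[4]='$': occ=0, LF[4]=C('$')+0=0+0=0
L[5]='D': occ=0, LF[5]=C('D')+0=6+0=6
L[6]='2': occ=1, LF[6]=C('2')+1=3+1=4
L[7]='2': occ=2, LF[7]=C('2')+2=3+2=5

Answer: 1 2 3 7 0 6 4 5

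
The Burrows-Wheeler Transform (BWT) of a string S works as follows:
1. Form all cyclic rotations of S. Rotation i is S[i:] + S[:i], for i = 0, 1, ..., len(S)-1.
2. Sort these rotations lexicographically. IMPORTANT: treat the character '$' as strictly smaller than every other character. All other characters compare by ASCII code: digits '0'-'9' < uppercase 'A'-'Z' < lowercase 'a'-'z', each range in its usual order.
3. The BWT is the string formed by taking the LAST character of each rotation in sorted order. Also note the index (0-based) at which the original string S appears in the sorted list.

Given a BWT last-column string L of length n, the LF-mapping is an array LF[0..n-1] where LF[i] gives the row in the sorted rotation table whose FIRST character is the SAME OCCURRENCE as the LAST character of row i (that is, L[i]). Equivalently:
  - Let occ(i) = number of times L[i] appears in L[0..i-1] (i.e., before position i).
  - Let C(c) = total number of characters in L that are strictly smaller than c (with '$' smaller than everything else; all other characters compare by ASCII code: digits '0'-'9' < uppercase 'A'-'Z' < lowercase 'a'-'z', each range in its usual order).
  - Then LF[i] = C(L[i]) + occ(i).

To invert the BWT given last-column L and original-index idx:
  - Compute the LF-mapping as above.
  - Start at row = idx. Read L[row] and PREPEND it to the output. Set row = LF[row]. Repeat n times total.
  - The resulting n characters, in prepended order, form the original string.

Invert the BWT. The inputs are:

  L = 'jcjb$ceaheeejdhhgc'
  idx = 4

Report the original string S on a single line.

Answer: ccjheeegjbcaedhhj$

Derivation:
LF mapping: 15 3 16 2 0 4 7 1 12 8 9 10 17 6 13 14 11 5
Walk LF starting at row 4, prepending L[row]:
  step 1: row=4, L[4]='$', prepend. Next row=LF[4]=0
  step 2: row=0, L[0]='j', prepend. Next row=LF[0]=15
  step 3: row=15, L[15]='h', prepend. Next row=LF[15]=14
  step 4: row=14, L[14]='h', prepend. Next row=LF[14]=13
  step 5: row=13, L[13]='d', prepend. Next row=LF[13]=6
  step 6: row=6, L[6]='e', prepend. Next row=LF[6]=7
  step 7: row=7, L[7]='a', prepend. Next row=LF[7]=1
  step 8: row=1, L[1]='c', prepend. Next row=LF[1]=3
  step 9: row=3, L[3]='b', prepend. Next row=LF[3]=2
  step 10: row=2, L[2]='j', prepend. Next row=LF[2]=16
  step 11: row=16, L[16]='g', prepend. Next row=LF[16]=11
  step 12: row=11, L[11]='e', prepend. Next row=LF[11]=10
  step 13: row=10, L[10]='e', prepend. Next row=LF[10]=9
  step 14: row=9, L[9]='e', prepend. Next row=LF[9]=8
  step 15: row=8, L[8]='h', prepend. Next row=LF[8]=12
  step 16: row=12, L[12]='j', prepend. Next row=LF[12]=17
  step 17: row=17, L[17]='c', prepend. Next row=LF[17]=5
  step 18: row=5, L[5]='c', prepend. Next row=LF[5]=4
Reversed output: ccjheeegjbcaedhhj$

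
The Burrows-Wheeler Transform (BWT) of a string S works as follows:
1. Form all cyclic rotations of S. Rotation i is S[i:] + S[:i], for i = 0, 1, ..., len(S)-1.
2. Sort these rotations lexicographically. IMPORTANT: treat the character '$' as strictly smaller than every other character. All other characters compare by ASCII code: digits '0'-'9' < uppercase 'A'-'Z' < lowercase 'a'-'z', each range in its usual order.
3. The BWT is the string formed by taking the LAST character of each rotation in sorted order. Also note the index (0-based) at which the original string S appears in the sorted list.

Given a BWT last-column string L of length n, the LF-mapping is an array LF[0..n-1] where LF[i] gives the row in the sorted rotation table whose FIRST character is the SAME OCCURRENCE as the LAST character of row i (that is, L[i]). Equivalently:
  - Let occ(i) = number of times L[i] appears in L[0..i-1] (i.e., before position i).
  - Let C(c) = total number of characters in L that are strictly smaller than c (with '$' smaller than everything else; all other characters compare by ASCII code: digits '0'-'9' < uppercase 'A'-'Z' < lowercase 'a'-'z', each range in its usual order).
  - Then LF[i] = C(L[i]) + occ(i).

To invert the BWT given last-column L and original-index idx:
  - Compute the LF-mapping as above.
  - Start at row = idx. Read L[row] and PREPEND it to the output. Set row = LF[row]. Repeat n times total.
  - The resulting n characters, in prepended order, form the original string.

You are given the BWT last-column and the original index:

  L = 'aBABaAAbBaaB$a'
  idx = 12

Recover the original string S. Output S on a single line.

Answer: abBaaaBAABABa$

Derivation:
LF mapping: 8 4 1 5 9 2 3 13 6 10 11 7 0 12
Walk LF starting at row 12, prepending L[row]:
  step 1: row=12, L[12]='$', prepend. Next row=LF[12]=0
  step 2: row=0, L[0]='a', prepend. Next row=LF[0]=8
  step 3: row=8, L[8]='B', prepend. Next row=LF[8]=6
  step 4: row=6, L[6]='A', prepend. Next row=LF[6]=3
  step 5: row=3, L[3]='B', prepend. Next row=LF[3]=5
  step 6: row=5, L[5]='A', prepend. Next row=LF[5]=2
  step 7: row=2, L[2]='A', prepend. Next row=LF[2]=1
  step 8: row=1, L[1]='B', prepend. Next row=LF[1]=4
  step 9: row=4, L[4]='a', prepend. Next row=LF[4]=9
  step 10: row=9, L[9]='a', prepend. Next row=LF[9]=10
  step 11: row=10, L[10]='a', prepend. Next row=LF[10]=11
  step 12: row=11, L[11]='B', prepend. Next row=LF[11]=7
  step 13: row=7, L[7]='b', prepend. Next row=LF[7]=13
  step 14: row=13, L[13]='a', prepend. Next row=LF[13]=12
Reversed output: abBaaaBAABABa$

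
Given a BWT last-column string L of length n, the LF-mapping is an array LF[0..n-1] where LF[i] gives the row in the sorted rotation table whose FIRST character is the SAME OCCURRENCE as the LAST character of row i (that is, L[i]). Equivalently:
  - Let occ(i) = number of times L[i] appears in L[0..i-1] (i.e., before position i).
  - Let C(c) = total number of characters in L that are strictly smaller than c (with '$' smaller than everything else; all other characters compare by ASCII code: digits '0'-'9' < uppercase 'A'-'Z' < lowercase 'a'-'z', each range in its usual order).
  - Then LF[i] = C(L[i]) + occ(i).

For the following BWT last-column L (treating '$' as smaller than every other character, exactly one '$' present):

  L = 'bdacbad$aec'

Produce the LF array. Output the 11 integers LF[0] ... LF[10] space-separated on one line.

Char counts: '$':1, 'a':3, 'b':2, 'c':2, 'd':2, 'e':1
C (first-col start): C('$')=0, C('a')=1, C('b')=4, C('c')=6, C('d')=8, C('e')=10
L[0]='b': occ=0, LF[0]=C('b')+0=4+0=4
L[1]='d': occ=0, LF[1]=C('d')+0=8+0=8
L[2]='a': occ=0, LF[2]=C('a')+0=1+0=1
L[3]='c': occ=0, LF[3]=C('c')+0=6+0=6
L[4]='b': occ=1, LF[4]=C('b')+1=4+1=5
L[5]='a': occ=1, LF[5]=C('a')+1=1+1=2
L[6]='d': occ=1, LF[6]=C('d')+1=8+1=9
L[7]='$': occ=0, LF[7]=C('$')+0=0+0=0
L[8]='a': occ=2, LF[8]=C('a')+2=1+2=3
L[9]='e': occ=0, LF[9]=C('e')+0=10+0=10
L[10]='c': occ=1, LF[10]=C('c')+1=6+1=7

Answer: 4 8 1 6 5 2 9 0 3 10 7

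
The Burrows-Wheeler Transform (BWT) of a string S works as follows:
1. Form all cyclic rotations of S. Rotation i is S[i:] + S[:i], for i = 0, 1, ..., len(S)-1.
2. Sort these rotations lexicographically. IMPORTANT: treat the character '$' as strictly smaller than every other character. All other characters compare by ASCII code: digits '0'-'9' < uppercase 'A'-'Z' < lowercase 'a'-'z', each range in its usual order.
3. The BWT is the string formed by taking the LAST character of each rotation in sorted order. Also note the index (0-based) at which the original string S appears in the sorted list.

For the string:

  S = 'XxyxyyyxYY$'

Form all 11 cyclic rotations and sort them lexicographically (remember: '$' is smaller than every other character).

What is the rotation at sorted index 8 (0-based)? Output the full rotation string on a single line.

All 11 rotations (rotation i = S[i:]+S[:i]):
  rot[0] = XxyxyyyxYY$
  rot[1] = xyxyyyxYY$X
  rot[2] = yxyyyxYY$Xx
  rot[3] = xyyyxYY$Xxy
  rot[4] = yyyxYY$Xxyx
  rot[5] = yyxYY$Xxyxy
  rot[6] = yxYY$Xxyxyy
  rot[7] = xYY$Xxyxyyy
  rot[8] = YY$Xxyxyyyx
  rot[9] = Y$XxyxyyyxY
  rot[10] = $XxyxyyyxYY
Sorted (with $ < everything):
  sorted[0] = $XxyxyyyxYY
  sorted[1] = XxyxyyyxYY$
  sorted[2] = Y$XxyxyyyxY
  sorted[3] = YY$Xxyxyyyx
  sorted[4] = xYY$Xxyxyyy
  sorted[5] = xyxyyyxYY$X
  sorted[6] = xyyyxYY$Xxy
  sorted[7] = yxYY$Xxyxyy
  sorted[8] = yxyyyxYY$Xx
  sorted[9] = yyxYY$Xxyxy
  sorted[10] = yyyxYY$Xxyx
sorted[8] = yxyyyxYY$Xx

Answer: yxyyyxYY$Xx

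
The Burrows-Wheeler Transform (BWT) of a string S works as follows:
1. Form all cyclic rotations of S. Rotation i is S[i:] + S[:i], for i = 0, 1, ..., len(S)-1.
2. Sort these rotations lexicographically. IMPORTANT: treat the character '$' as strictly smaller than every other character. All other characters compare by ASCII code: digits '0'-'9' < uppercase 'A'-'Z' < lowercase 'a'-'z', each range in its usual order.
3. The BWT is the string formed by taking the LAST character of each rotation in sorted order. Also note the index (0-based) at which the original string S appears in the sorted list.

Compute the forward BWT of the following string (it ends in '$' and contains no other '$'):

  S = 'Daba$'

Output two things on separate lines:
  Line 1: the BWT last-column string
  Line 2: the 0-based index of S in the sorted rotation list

All 5 rotations (rotation i = S[i:]+S[:i]):
  rot[0] = Daba$
  rot[1] = aba$D
  rot[2] = ba$Da
  rot[3] = a$Dab
  rot[4] = $Daba
Sorted (with $ < everything):
  sorted[0] = $Daba  (last char: 'a')
  sorted[1] = Daba$  (last char: '$')
  sorted[2] = a$Dab  (last char: 'b')
  sorted[3] = aba$D  (last char: 'D')
  sorted[4] = ba$Da  (last char: 'a')
Last column: a$bDa
Original string S is at sorted index 1

Answer: a$bDa
1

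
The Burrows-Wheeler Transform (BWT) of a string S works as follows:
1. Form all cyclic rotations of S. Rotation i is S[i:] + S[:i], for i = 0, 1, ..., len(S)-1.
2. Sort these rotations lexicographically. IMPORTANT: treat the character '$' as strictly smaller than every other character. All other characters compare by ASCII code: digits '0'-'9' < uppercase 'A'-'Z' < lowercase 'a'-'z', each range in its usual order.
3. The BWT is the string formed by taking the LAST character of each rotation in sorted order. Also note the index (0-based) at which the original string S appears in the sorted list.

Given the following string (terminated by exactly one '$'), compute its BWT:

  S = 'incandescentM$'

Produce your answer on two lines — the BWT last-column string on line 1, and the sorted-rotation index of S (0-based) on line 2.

All 14 rotations (rotation i = S[i:]+S[:i]):
  rot[0] = incandescentM$
  rot[1] = ncandescentM$i
  rot[2] = candescentM$in
  rot[3] = andescentM$inc
  rot[4] = ndescentM$inca
  rot[5] = descentM$incan
  rot[6] = escentM$incand
  rot[7] = scentM$incande
  rot[8] = centM$incandes
  rot[9] = entM$incandesc
  rot[10] = ntM$incandesce
  rot[11] = tM$incandescen
  rot[12] = M$incandescent
  rot[13] = $incandescentM
Sorted (with $ < everything):
  sorted[0] = $incandescentM  (last char: 'M')
  sorted[1] = M$incandescent  (last char: 't')
  sorted[2] = andescentM$inc  (last char: 'c')
  sorted[3] = candescentM$in  (last char: 'n')
  sorted[4] = centM$incandes  (last char: 's')
  sorted[5] = descentM$incan  (last char: 'n')
  sorted[6] = entM$incandesc  (last char: 'c')
  sorted[7] = escentM$incand  (last char: 'd')
  sorted[8] = incandescentM$  (last char: '$')
  sorted[9] = ncandescentM$i  (last char: 'i')
  sorted[10] = ndescentM$inca  (last char: 'a')
  sorted[11] = ntM$incandesce  (last char: 'e')
  sorted[12] = scentM$incande  (last char: 'e')
  sorted[13] = tM$incandescen  (last char: 'n')
Last column: Mtcnsncd$iaeen
Original string S is at sorted index 8

Answer: Mtcnsncd$iaeen
8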